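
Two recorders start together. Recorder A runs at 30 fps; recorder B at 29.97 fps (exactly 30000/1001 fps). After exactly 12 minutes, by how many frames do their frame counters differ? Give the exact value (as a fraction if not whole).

21600/1001 frames

12 min = 720 s.
A emits 30 × 720 = 21600 frames; B emits 30000/1001 × 720 = 21600000/1001.
Difference = 21600/1001 frames (≈ 21.5784); B is behind A.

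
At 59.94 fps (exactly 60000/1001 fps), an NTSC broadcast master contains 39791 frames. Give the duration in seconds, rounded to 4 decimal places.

Running time = 39791 × 1001/60000 = 39830791/60000 s ≈ 663.8465 s.

663.8465 seconds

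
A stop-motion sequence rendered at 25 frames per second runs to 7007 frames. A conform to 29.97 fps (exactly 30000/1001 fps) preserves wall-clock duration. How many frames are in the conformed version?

Target frames = source frames × (target rate / source rate) = 7007 × (30000/1001)/(25) = 7007 × 1200/1001 = 8400.

8400 frames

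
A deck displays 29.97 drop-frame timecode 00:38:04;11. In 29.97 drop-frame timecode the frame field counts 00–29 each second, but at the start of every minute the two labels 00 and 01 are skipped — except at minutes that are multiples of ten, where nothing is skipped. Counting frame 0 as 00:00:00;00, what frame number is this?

Complete 10-minute blocks: 3, each 17982 frames → 53946.
Remaining 8 whole minutes in the current block: 1800 + 7 × 1798 = 14386 frames.
Within the current minute: 4 × 30 + 11 − 2 = 129 (labels ;00/;01 skipped at this minute). Total = 53946 + 14386 + 129 = 68461.

68461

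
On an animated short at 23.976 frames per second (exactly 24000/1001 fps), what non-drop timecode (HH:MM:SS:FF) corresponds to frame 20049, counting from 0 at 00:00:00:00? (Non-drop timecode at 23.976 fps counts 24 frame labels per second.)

00:13:55:09

20049 ÷ 24 = 835 full seconds, remainder 9 frames.
835 s = 0 h 13 min 55 s.
Timecode: 00:13:55:09.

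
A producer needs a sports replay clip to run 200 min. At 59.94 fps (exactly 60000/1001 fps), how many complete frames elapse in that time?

200 min = 12000 s.
Frames = 12000 × 60000/1001 = 720000000/1001 ≈ 719280.7193.
Complete frames: 719280.

719280 frames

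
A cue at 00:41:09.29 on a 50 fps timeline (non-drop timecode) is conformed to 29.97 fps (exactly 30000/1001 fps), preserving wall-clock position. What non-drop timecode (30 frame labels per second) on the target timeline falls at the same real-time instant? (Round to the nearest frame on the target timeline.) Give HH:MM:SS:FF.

Source frame index: (0×3600 + 41×60 + 9) × 50 + 29 = 123479.
Real time: 123479 / (50) = 123479/50 s.
Target frame: (123479/50) × (30000/1001) = 74087400/1001 ≈ 74013.387 → 74013.
At 30 labels/s: frame 74013 → 00:41:07:03.

00:41:07:03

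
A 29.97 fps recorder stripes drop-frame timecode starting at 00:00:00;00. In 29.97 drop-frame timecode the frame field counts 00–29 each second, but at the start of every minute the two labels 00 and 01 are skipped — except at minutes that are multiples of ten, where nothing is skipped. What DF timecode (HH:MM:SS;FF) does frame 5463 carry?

00:03:02;09

Each 10-minute DF block holds 10 × 60 × 30 − 9 × 2 = 17982 frames. 5463 ÷ 17982 → 0 full blocks, remainder 5463.
Within the partial block the first minute is 1800 frames and each further minute 1798, so 3 further minute boundaries passed. Total skipped labels = 18 × 0 + 2 × 3 = 6.
Non-drop label index = 5463 + 6 = 5469; at 30 labels/s that is 00:03:02:09, i.e. DF 00:03:02;09.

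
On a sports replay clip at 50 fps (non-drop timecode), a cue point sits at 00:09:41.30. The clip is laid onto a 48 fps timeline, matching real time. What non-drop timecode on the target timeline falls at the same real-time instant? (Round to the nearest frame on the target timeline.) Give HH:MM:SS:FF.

Source frame index: (0×3600 + 9×60 + 41) × 50 + 30 = 29080.
Real time: 29080 / (50) = 2908/5 s.
Target frame: (2908/5) × (48) = 139584/5 ≈ 27916.800 → 27917.
At 48 labels/s: frame 27917 → 00:09:41:29.

00:09:41:29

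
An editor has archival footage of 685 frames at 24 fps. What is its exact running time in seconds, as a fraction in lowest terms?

685/24 seconds

Running time = 685 ÷ (24) = 685 × 1/24 = 685/24 s.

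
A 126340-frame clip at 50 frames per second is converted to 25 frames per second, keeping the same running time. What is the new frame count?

Frames at target rate = 126340 × (25) / (50) = 63170.

63170 frames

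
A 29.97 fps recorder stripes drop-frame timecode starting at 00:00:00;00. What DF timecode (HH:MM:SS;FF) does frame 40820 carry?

00:22:42;00

Ten DF minutes hold 17982 frames, so frame 40820 lies in block 2 (frames 35964–53945) with 4856 frames into that block.
The block's first minute is 1800 frames and the rest 1798 each; 4856 frames reaches minute 2, so 2 × 18 + 2 × 2 = 40 labels have been skipped so far.
Adding those back, label number 40820 + 40 = 40860 at 30 labels/s is 1362 s + 0 f = 0 h 22 min 42 s frame 0, i.e. 00:22:42;00.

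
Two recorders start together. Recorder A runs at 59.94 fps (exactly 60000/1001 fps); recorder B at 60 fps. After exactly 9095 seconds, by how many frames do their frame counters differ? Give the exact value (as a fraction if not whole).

545700/1001 frames

A emits 60000/1001 × 9095 = 545700000/1001 frames; B emits 60 × 9095 = 545700.
Difference = 545700/1001 frames (≈ 545.1548); B is ahead of A.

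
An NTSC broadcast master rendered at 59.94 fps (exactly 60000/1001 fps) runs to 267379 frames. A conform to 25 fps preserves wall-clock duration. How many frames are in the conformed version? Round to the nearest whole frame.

Frames at target rate = 267379 × (25) / (60000/1001) = 267646379/2400 ≈ 111519.325.
Nearest whole frame: 111519.

111519 frames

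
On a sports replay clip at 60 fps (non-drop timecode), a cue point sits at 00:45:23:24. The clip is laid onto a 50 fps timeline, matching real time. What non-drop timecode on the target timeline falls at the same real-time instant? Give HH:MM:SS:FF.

00:45:23:20

Source frame index: (0×3600 + 45×60 + 23) × 60 + 24 = 163404.
Real time: 163404 / (60) = 13617/5 s.
Target frame: (13617/5) × (50) = 136170.
At 50 labels/s: frame 136170 → 00:45:23:20.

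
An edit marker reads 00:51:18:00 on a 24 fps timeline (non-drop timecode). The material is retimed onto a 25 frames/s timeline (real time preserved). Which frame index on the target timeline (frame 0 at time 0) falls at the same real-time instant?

frame 76950

Source frame index: (0×3600 + 51×60 + 18) × 24 + 0 = 73872.
Real time: 73872 / (24) = 3078 s.
Target frame: (3078) × (25) = 76950.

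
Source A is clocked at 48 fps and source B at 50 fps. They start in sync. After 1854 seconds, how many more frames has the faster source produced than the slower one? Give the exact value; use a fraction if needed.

3708 frames

A emits 48 × 1854 = 88992 frames; B emits 50 × 1854 = 92700.
Difference = 3708 frames; B is ahead of A.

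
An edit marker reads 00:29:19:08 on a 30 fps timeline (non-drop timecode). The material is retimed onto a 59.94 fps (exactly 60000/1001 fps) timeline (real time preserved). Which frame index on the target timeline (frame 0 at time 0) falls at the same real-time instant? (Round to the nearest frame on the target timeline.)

frame 105451

Source frame index: (0×3600 + 29×60 + 19) × 30 + 8 = 52778.
Real time: 52778 / (30) = 26389/15 s.
Target frame: (26389/15) × (60000/1001) = 9596000/91 ≈ 105450.549 → 105451.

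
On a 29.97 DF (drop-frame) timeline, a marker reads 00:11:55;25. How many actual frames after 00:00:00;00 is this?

21455

As if non-drop at 30 labels/s: (0 × 3600 + 11 × 60 + 55) × 30 + 25 = 21475.
Minute boundaries passed: 11; those not divisible by 10: 11 − 1 = 10; dropped labels = 2 × 10 = 20.
Actual frame index = 21475 − 20 = 21455.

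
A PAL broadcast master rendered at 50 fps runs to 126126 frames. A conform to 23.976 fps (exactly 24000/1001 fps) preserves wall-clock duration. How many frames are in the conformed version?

Target frames = source frames × (target rate / source rate) = 126126 × (24000/1001)/(50) = 126126 × 480/1001 = 60480.

60480 frames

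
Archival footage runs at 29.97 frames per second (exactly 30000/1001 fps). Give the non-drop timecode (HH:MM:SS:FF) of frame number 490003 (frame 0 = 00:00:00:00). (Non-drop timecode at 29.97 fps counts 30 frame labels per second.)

490003 ÷ 30 = 16333 full seconds, remainder 13 frames.
16333 s = 4 h 32 min 13 s.
Timecode: 04:32:13:13.

04:32:13:13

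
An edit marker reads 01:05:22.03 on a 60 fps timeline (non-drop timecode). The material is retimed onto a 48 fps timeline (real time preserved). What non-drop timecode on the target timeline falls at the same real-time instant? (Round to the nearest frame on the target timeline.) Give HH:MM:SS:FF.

Source frame index: (1×3600 + 5×60 + 22) × 60 + 3 = 235323.
Real time: 235323 / (60) = 78441/20 s.
Target frame: (78441/20) × (48) = 941292/5 ≈ 188258.400 → 188258.
At 48 labels/s: frame 188258 → 01:05:22:02.

01:05:22:02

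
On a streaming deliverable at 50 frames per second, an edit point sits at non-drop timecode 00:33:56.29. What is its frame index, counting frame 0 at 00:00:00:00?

Total seconds to the label: (0 × 3600 + 33 × 60 + 56) = 2036.
Frame index = 2036 × 50 + 29 = 101829.

101829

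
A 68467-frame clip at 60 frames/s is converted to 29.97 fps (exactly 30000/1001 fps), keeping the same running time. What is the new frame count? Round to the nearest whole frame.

34199 frames

Frames at target rate = 68467 × (30000/1001) / (60) = 4890500/143 ≈ 34199.301.
Nearest whole frame: 34199.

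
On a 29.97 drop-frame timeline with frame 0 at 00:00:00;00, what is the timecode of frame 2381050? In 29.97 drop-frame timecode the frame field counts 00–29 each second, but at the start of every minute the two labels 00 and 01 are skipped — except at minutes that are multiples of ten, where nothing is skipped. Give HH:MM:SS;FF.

Each 10-minute DF block holds 10 × 60 × 30 − 9 × 2 = 17982 frames. 2381050 ÷ 17982 → 132 full blocks, remainder 7426.
Within the partial block the first minute is 1800 frames and each further minute 1798, so 4 further minute boundaries passed. Total skipped labels = 18 × 132 + 2 × 4 = 2384.
Non-drop label index = 2381050 + 2384 = 2383434; at 30 labels/s that is 22:04:07:24, i.e. DF 22:04:07;24.

22:04:07;24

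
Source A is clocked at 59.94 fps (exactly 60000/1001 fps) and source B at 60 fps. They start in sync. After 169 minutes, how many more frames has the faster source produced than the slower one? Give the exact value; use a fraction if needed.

169 min = 10140 s.
A emits 60000/1001 × 10140 = 46800000/77 frames; B emits 60 × 10140 = 608400.
Difference = 46800/77 frames (≈ 607.7922); B is ahead of A.

46800/77 frames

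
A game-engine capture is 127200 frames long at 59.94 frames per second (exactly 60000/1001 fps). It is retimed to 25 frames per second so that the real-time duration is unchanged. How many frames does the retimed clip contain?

53053 frames

Target frames = source frames × (target rate / source rate) = 127200 × (25)/(60000/1001) = 127200 × 1001/2400 = 53053.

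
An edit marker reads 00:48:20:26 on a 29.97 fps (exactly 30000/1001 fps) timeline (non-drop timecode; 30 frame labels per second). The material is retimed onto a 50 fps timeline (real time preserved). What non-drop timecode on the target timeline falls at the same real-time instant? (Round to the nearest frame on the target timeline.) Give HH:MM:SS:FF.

Source frame index: (0×3600 + 48×60 + 20) × 30 + 26 = 87026.
Real time: 87026 / (30000/1001) = 43556513/15000 s.
Target frame: (43556513/15000) × (50) = 43556513/300 ≈ 145188.377 → 145188.
At 50 labels/s: frame 145188 → 00:48:23:38.

00:48:23:38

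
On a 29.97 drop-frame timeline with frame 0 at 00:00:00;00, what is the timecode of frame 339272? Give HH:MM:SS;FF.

03:08:40;12

Each 10-minute DF block holds 10 × 60 × 30 − 9 × 2 = 17982 frames. 339272 ÷ 17982 → 18 full blocks, remainder 15596.
Within the partial block the first minute is 1800 frames and each further minute 1798, so 8 further minute boundaries passed. Total skipped labels = 18 × 18 + 2 × 8 = 340.
Non-drop label index = 339272 + 340 = 339612; at 30 labels/s that is 03:08:40:12, i.e. DF 03:08:40;12.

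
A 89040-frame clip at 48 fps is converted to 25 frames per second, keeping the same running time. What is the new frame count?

Target frames = source frames × (target rate / source rate) = 89040 × (25)/(48) = 89040 × 25/48 = 46375.

46375 frames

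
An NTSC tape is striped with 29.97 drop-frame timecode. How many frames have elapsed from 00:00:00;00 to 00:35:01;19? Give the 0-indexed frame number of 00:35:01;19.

Complete 10-minute blocks: 3, each 17982 frames → 53946.
Remaining 5 whole minutes in the current block: 1800 + 4 × 1798 = 8992 frames.
Within the current minute: 1 × 30 + 19 − 2 = 47 (labels ;00/;01 skipped at this minute). Total = 53946 + 8992 + 47 = 62985.

62985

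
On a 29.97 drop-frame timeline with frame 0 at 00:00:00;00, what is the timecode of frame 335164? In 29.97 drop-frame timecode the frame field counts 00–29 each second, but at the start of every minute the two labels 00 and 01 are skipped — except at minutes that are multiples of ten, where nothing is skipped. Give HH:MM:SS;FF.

03:06:23;10

Each 10-minute DF block holds 10 × 60 × 30 − 9 × 2 = 17982 frames. 335164 ÷ 17982 → 18 full blocks, remainder 11488.
Within the partial block the first minute is 1800 frames and each further minute 1798, so 6 further minute boundaries passed. Total skipped labels = 18 × 18 + 2 × 6 = 336.
Non-drop label index = 335164 + 336 = 335500; at 30 labels/s that is 03:06:23:10, i.e. DF 03:06:23;10.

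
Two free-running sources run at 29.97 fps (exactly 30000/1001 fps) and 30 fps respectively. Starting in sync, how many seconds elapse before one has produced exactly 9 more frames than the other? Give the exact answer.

The gap grows by |30 − 30000/1001| = 30/1001 frames per second.
Time for a 9-frame gap: 9 ÷ (30/1001) = 300.3 s.

300.3 seconds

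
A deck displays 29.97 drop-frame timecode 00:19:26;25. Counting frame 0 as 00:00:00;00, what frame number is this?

34969

As if non-drop at 30 labels/s: (0 × 3600 + 19 × 60 + 26) × 30 + 25 = 35005.
Minute boundaries passed: 19; those not divisible by 10: 19 − 1 = 18; dropped labels = 2 × 18 = 36.
Actual frame index = 35005 − 36 = 34969.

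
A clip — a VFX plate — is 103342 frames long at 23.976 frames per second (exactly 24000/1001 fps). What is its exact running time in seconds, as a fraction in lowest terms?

51722671/12000 seconds

Running time = 103342 ÷ (24000/1001) = 103342 × 1001/24000 = 51722671/12000 s.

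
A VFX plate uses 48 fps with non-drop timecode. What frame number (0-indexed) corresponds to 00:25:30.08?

frame 73448

Total seconds to the label: (0 × 3600 + 25 × 60 + 30) = 1530.
Frame index = 1530 × 48 + 8 = 73448.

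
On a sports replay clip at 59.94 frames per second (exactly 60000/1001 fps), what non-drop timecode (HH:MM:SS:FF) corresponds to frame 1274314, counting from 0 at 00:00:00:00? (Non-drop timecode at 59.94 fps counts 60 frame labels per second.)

05:53:58:34

1274314 ÷ 60 = 21238 full seconds, remainder 34 frames.
21238 s = 5 h 53 min 58 s.
Timecode: 05:53:58:34.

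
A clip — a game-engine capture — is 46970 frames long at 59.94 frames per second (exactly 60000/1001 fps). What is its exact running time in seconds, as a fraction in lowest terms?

4701697/6000 seconds

Running time = 46970 ÷ (60000/1001) = 46970 × 1001/60000 = 4701697/6000 s.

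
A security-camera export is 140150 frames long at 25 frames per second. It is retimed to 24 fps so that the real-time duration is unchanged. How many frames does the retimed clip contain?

Target frames = source frames × (target rate / source rate) = 140150 × (24)/(25) = 140150 × 24/25 = 134544.

134544 frames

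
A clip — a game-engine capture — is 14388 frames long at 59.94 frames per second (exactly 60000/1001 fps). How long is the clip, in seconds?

Running time = 14388 / (60000/1001) = 240.0398 s.

240.0398 seconds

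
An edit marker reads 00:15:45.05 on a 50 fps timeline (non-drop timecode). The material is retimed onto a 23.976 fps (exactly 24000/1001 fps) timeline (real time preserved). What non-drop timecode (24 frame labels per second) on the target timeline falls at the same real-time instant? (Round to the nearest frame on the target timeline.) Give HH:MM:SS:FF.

Source frame index: (0×3600 + 15×60 + 45) × 50 + 5 = 47255.
Real time: 47255 / (50) = 9451/10 s.
Target frame: (9451/10) × (24000/1001) = 1744800/77 ≈ 22659.740 → 22660.
At 24 labels/s: frame 22660 → 00:15:44:04.

00:15:44:04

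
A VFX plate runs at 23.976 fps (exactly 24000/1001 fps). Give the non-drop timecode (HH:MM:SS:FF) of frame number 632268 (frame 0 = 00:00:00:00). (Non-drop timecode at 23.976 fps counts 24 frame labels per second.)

632268 ÷ 24 = 26344 full seconds, remainder 12 frames.
26344 s = 7 h 19 min 4 s.
Timecode: 07:19:04:12.

07:19:04:12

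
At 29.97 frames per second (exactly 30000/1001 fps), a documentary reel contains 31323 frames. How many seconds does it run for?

1045.1441 seconds

Running time = 31323 / (30000/1001) = 1045.1441 s.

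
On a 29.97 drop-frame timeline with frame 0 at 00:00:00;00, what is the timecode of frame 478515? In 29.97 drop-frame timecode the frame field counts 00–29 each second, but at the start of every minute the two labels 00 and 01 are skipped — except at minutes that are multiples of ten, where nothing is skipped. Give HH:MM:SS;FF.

04:26:06;15

Each 10-minute DF block holds 10 × 60 × 30 − 9 × 2 = 17982 frames. 478515 ÷ 17982 → 26 full blocks, remainder 10983.
Within the partial block the first minute is 1800 frames and each further minute 1798, so 6 further minute boundaries passed. Total skipped labels = 18 × 26 + 2 × 6 = 480.
Non-drop label index = 478515 + 480 = 478995; at 30 labels/s that is 04:26:06:15, i.e. DF 04:26:06;15.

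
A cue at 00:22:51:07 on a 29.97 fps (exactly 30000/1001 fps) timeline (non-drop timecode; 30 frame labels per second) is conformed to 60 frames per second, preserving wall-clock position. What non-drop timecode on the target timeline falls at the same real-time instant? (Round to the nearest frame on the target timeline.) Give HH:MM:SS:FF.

Source frame index: (0×3600 + 22×60 + 51) × 30 + 7 = 41137.
Real time: 41137 / (30000/1001) = 41178137/30000 s.
Target frame: (41178137/30000) × (60) = 41178137/500 ≈ 82356.274 → 82356.
At 60 labels/s: frame 82356 → 00:22:52:36.

00:22:52:36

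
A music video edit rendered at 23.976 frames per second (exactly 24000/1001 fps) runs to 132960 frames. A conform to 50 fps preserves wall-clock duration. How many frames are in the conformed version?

Target frames = source frames × (target rate / source rate) = 132960 × (50)/(24000/1001) = 132960 × 1001/480 = 277277.

277277 frames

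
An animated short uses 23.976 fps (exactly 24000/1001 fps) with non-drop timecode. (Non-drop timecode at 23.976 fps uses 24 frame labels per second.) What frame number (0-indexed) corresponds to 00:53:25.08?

Total seconds to the label: (0 × 3600 + 53 × 60 + 25) = 3205.
Frame index = 3205 × 24 + 8 = 76928.

frame 76928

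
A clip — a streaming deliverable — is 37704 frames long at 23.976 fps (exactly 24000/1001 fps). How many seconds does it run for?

Running time = 37704 / (24000/1001) = 1572.571 s.

1572.571 seconds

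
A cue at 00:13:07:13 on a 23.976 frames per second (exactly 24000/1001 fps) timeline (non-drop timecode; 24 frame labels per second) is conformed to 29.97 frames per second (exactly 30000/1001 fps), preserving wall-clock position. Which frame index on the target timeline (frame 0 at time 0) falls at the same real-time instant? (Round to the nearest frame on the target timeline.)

frame 23626

Source frame index: (0×3600 + 13×60 + 7) × 24 + 13 = 18901.
Real time: 18901 / (24000/1001) = 18919901/24000 s.
Target frame: (18919901/24000) × (30000/1001) = 94505/4 ≈ 23626.250 → 23626.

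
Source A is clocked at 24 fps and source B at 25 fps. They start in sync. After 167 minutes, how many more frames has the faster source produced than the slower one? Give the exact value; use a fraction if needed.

167 min = 10020 s.
A emits 24 × 10020 = 240480 frames; B emits 25 × 10020 = 250500.
Difference = 10020 frames; B is ahead of A.

10020 frames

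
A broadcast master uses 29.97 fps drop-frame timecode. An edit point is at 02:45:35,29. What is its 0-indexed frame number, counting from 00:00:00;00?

Complete 10-minute blocks: 16, each 17982 frames → 287712.
Remaining 5 whole minutes in the current block: 1800 + 4 × 1798 = 8992 frames.
Within the current minute: 35 × 30 + 29 − 2 = 1077 (labels ;00/;01 skipped at this minute). Total = 287712 + 8992 + 1077 = 297781.

297781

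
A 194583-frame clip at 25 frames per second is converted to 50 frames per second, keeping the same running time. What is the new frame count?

389166 frames

Target frames = source frames × (target rate / source rate) = 194583 × (50)/(25) = 194583 × 2 = 389166.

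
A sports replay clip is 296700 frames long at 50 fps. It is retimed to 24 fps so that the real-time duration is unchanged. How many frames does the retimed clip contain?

142416 frames

Target frames = source frames × (target rate / source rate) = 296700 × (24)/(50) = 296700 × 12/25 = 142416.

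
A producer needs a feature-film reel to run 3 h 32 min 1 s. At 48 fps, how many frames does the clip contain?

3 h 32 min 1 s = 12721 s.
Frames = 12721 × 48 = 610608.

610608 frames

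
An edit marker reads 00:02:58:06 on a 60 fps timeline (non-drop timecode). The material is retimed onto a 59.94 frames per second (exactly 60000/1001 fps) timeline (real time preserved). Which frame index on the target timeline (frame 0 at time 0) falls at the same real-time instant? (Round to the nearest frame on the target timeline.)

frame 10675

Source frame index: (0×3600 + 2×60 + 58) × 60 + 6 = 10686.
Real time: 10686 / (60) = 1781/10 s.
Target frame: (1781/10) × (60000/1001) = 822000/77 ≈ 10675.325 → 10675.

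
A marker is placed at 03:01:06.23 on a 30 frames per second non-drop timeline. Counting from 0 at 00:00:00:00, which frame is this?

Total seconds to the label: (3 × 3600 + 1 × 60 + 6) = 10866.
Frame index = 10866 × 30 + 23 = 326003.

326003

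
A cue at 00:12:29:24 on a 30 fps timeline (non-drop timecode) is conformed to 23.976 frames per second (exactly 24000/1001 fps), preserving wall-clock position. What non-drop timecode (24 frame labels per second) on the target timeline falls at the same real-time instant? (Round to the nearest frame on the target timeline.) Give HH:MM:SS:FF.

00:12:29:01

Source frame index: (0×3600 + 12×60 + 29) × 30 + 24 = 22494.
Real time: 22494 / (30) = 3749/5 s.
Target frame: (3749/5) × (24000/1001) = 17995200/1001 ≈ 17977.223 → 17977.
At 24 labels/s: frame 17977 → 00:12:29:01.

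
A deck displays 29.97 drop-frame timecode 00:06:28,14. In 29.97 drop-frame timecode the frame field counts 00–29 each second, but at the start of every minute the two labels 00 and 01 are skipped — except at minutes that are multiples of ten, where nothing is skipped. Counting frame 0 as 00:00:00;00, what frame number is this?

Complete 10-minute blocks: 0, each 17982 frames → 0.
Remaining 6 whole minutes in the current block: 1800 + 5 × 1798 = 10790 frames.
Within the current minute: 28 × 30 + 14 − 2 = 852 (labels ;00/;01 skipped at this minute). Total = 0 + 10790 + 852 = 11642.

11642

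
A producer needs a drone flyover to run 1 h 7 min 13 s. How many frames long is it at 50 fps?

201650 frames

1 h 7 min 13 s = 4033 s.
Frames = 4033 × 50 = 201650.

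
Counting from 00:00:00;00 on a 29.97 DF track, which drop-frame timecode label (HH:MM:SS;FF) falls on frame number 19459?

00:10:49;07

Each 10-minute DF block holds 10 × 60 × 30 − 9 × 2 = 17982 frames. 19459 ÷ 17982 → 1 full block, remainder 1477.
Within the partial block the first minute is 1800 frames and each further minute 1798, so 0 further minute boundaries passed. Total skipped labels = 18 × 1 + 2 × 0 = 18.
Non-drop label index = 19459 + 18 = 19477; at 30 labels/s that is 00:10:49:07, i.e. DF 00:10:49;07.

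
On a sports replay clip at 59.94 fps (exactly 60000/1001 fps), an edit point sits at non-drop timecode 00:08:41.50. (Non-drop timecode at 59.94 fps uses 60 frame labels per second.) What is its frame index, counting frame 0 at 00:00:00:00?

frame 31310

Total seconds to the label: (0 × 3600 + 8 × 60 + 41) = 521.
Frame index = 521 × 60 + 50 = 31310.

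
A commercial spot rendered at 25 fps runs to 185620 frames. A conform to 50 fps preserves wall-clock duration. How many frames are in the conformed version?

Target frames = source frames × (target rate / source rate) = 185620 × (50)/(25) = 185620 × 2 = 371240.

371240 frames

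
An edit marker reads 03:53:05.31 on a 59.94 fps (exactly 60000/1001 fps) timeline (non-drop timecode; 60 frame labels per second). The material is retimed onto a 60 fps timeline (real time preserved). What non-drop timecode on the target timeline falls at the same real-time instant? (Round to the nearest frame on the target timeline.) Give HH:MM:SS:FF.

Source frame index: (3×3600 + 53×60 + 5) × 60 + 31 = 839131.
Real time: 839131 / (60000/1001) = 839970131/60000 s.
Target frame: (839970131/60000) × (60) = 839970131/1000 ≈ 839970.131 → 839970.
At 60 labels/s: frame 839970 → 03:53:19:30.

03:53:19:30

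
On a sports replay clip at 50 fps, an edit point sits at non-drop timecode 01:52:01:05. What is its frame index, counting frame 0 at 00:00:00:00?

336055

Total seconds to the label: (1 × 3600 + 52 × 60 + 1) = 6721.
Frame index = 6721 × 50 + 5 = 336055.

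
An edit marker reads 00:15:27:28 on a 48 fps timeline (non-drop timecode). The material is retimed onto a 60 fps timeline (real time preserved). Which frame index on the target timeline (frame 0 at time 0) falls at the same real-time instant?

Source frame index: (0×3600 + 15×60 + 27) × 48 + 28 = 44524.
Real time: 44524 / (48) = 11131/12 s.
Target frame: (11131/12) × (60) = 55655.

frame 55655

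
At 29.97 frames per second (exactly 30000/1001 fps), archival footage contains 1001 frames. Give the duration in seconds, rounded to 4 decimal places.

Running time = 1001 × 1001/30000 = 1002001/30000 s ≈ 33.4000 s.

33.4000 seconds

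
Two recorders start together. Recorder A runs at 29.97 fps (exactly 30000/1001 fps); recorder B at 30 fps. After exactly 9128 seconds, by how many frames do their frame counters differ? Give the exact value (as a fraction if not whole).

A emits 30000/1001 × 9128 = 39120000/143 frames; B emits 30 × 9128 = 273840.
Difference = 39120/143 frames (≈ 273.5664); B is ahead of A.

39120/143 frames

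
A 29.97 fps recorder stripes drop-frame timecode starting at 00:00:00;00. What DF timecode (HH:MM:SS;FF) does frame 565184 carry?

Ten DF minutes hold 17982 frames, so frame 565184 lies in block 31 (frames 557442–575423) with 7742 frames into that block.
The block's first minute is 1800 frames and the rest 1798 each; 7742 frames reaches minute 4, so 31 × 18 + 4 × 2 = 566 labels have been skipped so far.
Adding those back, label number 565184 + 566 = 565750 at 30 labels/s is 18858 s + 10 f = 5 h 14 min 18 s frame 10, i.e. 05:14:18;10.

05:14:18;10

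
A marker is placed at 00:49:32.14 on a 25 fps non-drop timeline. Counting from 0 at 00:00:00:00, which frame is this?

frame 74314

Total seconds to the label: (0 × 3600 + 49 × 60 + 32) = 2972.
Frame index = 2972 × 25 + 14 = 74314.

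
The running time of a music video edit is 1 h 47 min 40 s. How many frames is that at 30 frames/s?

193800 frames

1 h 47 min 40 s = 6460 s.
Frames = 6460 × 30 = 193800.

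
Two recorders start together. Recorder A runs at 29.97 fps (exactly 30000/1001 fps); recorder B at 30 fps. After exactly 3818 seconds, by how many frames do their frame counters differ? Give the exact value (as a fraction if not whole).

A emits 30000/1001 × 3818 = 114540000/1001 frames; B emits 30 × 3818 = 114540.
Difference = 114540/1001 frames (≈ 114.4256); B is ahead of A.

114540/1001 frames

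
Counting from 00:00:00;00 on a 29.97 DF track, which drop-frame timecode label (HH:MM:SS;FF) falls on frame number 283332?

02:37:33;26

Ten DF minutes hold 17982 frames, so frame 283332 lies in block 15 (frames 269730–287711) with 13602 frames into that block.
The block's first minute is 1800 frames and the rest 1798 each; 13602 frames reaches minute 7, so 15 × 18 + 7 × 2 = 284 labels have been skipped so far.
Adding those back, label number 283332 + 284 = 283616 at 30 labels/s is 9453 s + 26 f = 2 h 37 min 33 s frame 26, i.e. 02:37:33;26.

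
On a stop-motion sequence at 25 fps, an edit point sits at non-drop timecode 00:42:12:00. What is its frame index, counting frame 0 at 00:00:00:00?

frame 63300

Total seconds to the label: (0 × 3600 + 42 × 60 + 12) = 2532.
Frame index = 2532 × 25 + 0 = 63300.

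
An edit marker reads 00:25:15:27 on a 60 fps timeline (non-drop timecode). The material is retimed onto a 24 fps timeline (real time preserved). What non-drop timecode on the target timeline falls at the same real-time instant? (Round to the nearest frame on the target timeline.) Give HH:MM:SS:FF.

Source frame index: (0×3600 + 25×60 + 15) × 60 + 27 = 90927.
Real time: 90927 / (60) = 30309/20 s.
Target frame: (30309/20) × (24) = 181854/5 ≈ 36370.800 → 36371.
At 24 labels/s: frame 36371 → 00:25:15:11.

00:25:15:11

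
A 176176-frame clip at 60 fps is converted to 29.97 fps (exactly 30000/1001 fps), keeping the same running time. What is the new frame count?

Target frames = source frames × (target rate / source rate) = 176176 × (30000/1001)/(60) = 176176 × 500/1001 = 88000.

88000 frames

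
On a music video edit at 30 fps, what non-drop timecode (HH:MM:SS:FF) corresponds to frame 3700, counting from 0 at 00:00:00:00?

00:02:03:10

3700 ÷ 30 = 123 full seconds, remainder 10 frames.
123 s = 0 h 2 min 3 s.
Timecode: 00:02:03:10.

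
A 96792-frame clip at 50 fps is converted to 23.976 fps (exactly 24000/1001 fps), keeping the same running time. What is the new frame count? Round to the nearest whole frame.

Frames at target rate = 96792 × (24000/1001) / (50) = 46460160/1001 ≈ 46413.746.
Nearest whole frame: 46414.

46414 frames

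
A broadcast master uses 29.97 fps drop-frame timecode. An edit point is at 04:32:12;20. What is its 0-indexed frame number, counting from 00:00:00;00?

As if non-drop at 30 labels/s: (4 × 3600 + 32 × 60 + 12) × 30 + 20 = 489980.
Minute boundaries passed: 272; those not divisible by 10: 272 − 27 = 245; dropped labels = 2 × 245 = 490.
Actual frame index = 489980 − 490 = 489490.

489490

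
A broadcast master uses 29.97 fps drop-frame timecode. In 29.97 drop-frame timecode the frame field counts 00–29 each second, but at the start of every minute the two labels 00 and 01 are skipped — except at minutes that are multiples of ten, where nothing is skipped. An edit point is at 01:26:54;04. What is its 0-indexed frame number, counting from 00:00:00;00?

156268

Complete 10-minute blocks: 8, each 17982 frames → 143856.
Remaining 6 whole minutes in the current block: 1800 + 5 × 1798 = 10790 frames.
Within the current minute: 54 × 30 + 4 − 2 = 1622 (labels ;00/;01 skipped at this minute). Total = 143856 + 10790 + 1622 = 156268.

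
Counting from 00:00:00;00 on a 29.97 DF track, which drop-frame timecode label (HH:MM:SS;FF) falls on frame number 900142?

08:20:34;22

Ten DF minutes hold 17982 frames, so frame 900142 lies in block 50 (frames 899100–917081) with 1042 frames into that block.
The block's first minute is 1800 frames and the rest 1798 each; 1042 frames reaches minute 0, so 50 × 18 + 0 × 2 = 900 labels have been skipped so far.
Adding those back, label number 900142 + 900 = 901042 at 30 labels/s is 30034 s + 22 f = 8 h 20 min 34 s frame 22, i.e. 08:20:34;22.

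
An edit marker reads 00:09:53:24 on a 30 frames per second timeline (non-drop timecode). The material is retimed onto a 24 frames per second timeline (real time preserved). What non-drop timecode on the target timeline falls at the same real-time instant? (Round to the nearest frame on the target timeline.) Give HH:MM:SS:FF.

Source frame index: (0×3600 + 9×60 + 53) × 30 + 24 = 17814.
Real time: 17814 / (30) = 2969/5 s.
Target frame: (2969/5) × (24) = 71256/5 ≈ 14251.200 → 14251.
At 24 labels/s: frame 14251 → 00:09:53:19.

00:09:53:19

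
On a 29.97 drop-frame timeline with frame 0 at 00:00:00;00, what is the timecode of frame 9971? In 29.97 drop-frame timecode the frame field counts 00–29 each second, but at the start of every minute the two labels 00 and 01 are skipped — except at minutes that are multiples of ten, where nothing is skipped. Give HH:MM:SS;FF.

Ten DF minutes hold 17982 frames, so frame 9971 lies in block 0 (frames 0–17981) with 9971 frames into that block.
The block's first minute is 1800 frames and the rest 1798 each; 9971 frames reaches minute 5, so 0 × 18 + 5 × 2 = 10 labels have been skipped so far.
Adding those back, label number 9971 + 10 = 9981 at 30 labels/s is 332 s + 21 f = 0 h 5 min 32 s frame 21, i.e. 00:05:32;21.

00:05:32;21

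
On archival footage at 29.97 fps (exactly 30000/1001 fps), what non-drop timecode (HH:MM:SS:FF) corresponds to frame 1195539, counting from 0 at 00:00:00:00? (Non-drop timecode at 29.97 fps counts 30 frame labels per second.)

1195539 ÷ 30 = 39851 full seconds, remainder 9 frames.
39851 s = 11 h 4 min 11 s.
Timecode: 11:04:11:09.

11:04:11:09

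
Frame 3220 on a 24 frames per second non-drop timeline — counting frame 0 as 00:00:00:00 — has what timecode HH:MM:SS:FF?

00:02:14:04

3220 ÷ 24 = 134 full seconds, remainder 4 frames.
134 s = 0 h 2 min 14 s.
Timecode: 00:02:14:04.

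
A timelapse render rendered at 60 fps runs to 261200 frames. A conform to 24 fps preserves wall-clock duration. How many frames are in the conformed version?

Target frames = source frames × (target rate / source rate) = 261200 × (24)/(60) = 261200 × 2/5 = 104480.

104480 frames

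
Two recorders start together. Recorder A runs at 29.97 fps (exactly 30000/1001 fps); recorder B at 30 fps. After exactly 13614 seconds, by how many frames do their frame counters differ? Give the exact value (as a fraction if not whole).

A emits 30000/1001 × 13614 = 408420000/1001 frames; B emits 30 × 13614 = 408420.
Difference = 408420/1001 frames (≈ 408.0120); B is ahead of A.

408420/1001 frames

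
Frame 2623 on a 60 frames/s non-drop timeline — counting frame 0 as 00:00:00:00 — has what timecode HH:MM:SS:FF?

00:00:43:43

2623 ÷ 60 = 43 full seconds, remainder 43 frames.
43 s = 0 h 0 min 43 s.
Timecode: 00:00:43:43.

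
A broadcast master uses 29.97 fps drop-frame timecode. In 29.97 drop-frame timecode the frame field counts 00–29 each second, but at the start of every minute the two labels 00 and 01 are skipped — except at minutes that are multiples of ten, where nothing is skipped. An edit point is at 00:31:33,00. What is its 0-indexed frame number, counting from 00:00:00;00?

56734

Complete 10-minute blocks: 3, each 17982 frames → 53946.
Remaining 1 whole minute in the current block: 1800 + 0 × 1798 = 1800 frames.
Within the current minute: 33 × 30 + 0 − 2 = 988 (labels ;00/;01 skipped at this minute). Total = 53946 + 1800 + 988 = 56734.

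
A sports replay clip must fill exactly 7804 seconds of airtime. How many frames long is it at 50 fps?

390200 frames

Frames = 7804 × 50 = 390200.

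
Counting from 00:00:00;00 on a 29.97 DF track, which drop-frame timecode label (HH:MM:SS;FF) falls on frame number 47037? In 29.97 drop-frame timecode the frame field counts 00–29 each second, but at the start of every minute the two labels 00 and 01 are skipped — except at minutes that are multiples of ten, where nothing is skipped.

00:26:09;15

Each 10-minute DF block holds 10 × 60 × 30 − 9 × 2 = 17982 frames. 47037 ÷ 17982 → 2 full blocks, remainder 11073.
Within the partial block the first minute is 1800 frames and each further minute 1798, so 6 further minute boundaries passed. Total skipped labels = 18 × 2 + 2 × 6 = 48.
Non-drop label index = 47037 + 48 = 47085; at 30 labels/s that is 00:26:09:15, i.e. DF 00:26:09;15.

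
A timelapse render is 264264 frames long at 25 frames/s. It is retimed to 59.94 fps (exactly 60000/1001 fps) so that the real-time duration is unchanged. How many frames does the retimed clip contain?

633600 frames

Target frames = source frames × (target rate / source rate) = 264264 × (60000/1001)/(25) = 264264 × 2400/1001 = 633600.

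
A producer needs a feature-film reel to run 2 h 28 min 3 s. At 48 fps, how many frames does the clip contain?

2 h 28 min 3 s = 8883 s.
Frames = 8883 × 48 = 426384.

426384 frames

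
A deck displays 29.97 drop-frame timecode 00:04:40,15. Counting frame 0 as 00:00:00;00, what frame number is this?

As if non-drop at 30 labels/s: (0 × 3600 + 4 × 60 + 40) × 30 + 15 = 8415.
Minute boundaries passed: 4; those not divisible by 10: 4 − 0 = 4; dropped labels = 2 × 4 = 8.
Actual frame index = 8415 − 8 = 8407.

8407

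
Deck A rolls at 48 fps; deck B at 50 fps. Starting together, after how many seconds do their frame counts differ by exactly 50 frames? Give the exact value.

25 seconds

The gap grows by |50 − 48| = 2 frames per second.
Time for a 50-frame gap: 50 ÷ (2) = 25 s.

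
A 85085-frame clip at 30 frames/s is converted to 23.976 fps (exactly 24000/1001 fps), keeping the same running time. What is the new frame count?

Target frames = source frames × (target rate / source rate) = 85085 × (24000/1001)/(30) = 85085 × 800/1001 = 68000.

68000 frames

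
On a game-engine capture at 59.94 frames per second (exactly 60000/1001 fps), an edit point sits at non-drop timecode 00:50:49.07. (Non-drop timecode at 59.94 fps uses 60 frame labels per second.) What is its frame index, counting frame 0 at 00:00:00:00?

frame 182947

Total seconds to the label: (0 × 3600 + 50 × 60 + 49) = 3049.
Frame index = 3049 × 60 + 7 = 182947.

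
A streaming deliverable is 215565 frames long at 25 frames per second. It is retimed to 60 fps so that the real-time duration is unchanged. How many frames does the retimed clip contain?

517356 frames

Target frames = source frames × (target rate / source rate) = 215565 × (60)/(25) = 215565 × 12/5 = 517356.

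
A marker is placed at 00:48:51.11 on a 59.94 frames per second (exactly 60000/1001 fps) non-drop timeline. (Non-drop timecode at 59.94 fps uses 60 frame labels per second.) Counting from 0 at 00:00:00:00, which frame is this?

Total seconds to the label: (0 × 3600 + 48 × 60 + 51) = 2931.
Frame index = 2931 × 60 + 11 = 175871.

frame 175871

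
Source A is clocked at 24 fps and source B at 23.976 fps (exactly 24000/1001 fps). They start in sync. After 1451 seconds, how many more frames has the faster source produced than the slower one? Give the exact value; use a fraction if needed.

A emits 24 × 1451 = 34824 frames; B emits 24000/1001 × 1451 = 34824000/1001.
Difference = 34824/1001 frames (≈ 34.7892); B is behind A.

34824/1001 frames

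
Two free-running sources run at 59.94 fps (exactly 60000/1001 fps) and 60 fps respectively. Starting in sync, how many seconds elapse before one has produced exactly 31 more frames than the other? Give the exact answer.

The gap grows by |60 − 60000/1001| = 60/1001 frames per second.
Time for a 31-frame gap: 31 ÷ (60/1001) = 31031/60 s.

31031/60 seconds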